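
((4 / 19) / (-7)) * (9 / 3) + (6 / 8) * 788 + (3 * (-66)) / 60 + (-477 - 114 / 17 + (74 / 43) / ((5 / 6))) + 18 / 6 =105942939 / 972230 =108.97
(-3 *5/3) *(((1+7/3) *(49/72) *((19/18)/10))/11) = -4655/42768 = -0.11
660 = 660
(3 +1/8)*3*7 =525/8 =65.62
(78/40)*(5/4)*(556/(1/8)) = 10842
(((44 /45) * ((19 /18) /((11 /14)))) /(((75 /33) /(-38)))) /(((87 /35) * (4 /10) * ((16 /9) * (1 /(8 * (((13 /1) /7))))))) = -722722 /3915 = -184.60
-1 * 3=-3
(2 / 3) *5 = 10 / 3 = 3.33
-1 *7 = -7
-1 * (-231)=231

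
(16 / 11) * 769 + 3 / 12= 49227 / 44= 1118.80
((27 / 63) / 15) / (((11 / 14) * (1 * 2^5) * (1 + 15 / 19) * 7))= 19 / 209440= 0.00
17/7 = 2.43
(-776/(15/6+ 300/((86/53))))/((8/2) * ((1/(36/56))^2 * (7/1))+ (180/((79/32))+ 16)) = -26690229/1009701440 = -0.03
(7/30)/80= 7/2400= 0.00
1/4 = 0.25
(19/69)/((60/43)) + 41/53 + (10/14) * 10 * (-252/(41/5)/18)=-100975319/8996220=-11.22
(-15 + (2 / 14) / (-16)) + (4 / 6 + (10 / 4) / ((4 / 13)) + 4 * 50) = 65111 / 336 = 193.78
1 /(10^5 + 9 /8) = 8 /800009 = 0.00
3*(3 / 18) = 1 / 2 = 0.50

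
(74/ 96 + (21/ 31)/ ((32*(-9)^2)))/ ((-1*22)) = -0.04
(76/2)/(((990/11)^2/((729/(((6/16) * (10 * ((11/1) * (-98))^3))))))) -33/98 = -26364780807/78295409500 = -0.34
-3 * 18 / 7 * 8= -432 / 7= -61.71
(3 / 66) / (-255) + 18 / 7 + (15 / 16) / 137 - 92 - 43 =-5699428267 / 43039920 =-132.42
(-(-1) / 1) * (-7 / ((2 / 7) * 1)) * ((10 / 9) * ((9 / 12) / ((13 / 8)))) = -490 / 39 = -12.56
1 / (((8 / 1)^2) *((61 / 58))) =29 / 1952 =0.01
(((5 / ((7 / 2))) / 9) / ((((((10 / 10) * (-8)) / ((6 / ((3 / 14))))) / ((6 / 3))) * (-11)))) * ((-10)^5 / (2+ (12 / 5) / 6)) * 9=-1250000 / 33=-37878.79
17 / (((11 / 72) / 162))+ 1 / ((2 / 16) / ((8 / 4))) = 198464 / 11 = 18042.18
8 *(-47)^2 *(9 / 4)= 39762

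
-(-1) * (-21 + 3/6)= -41/2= -20.50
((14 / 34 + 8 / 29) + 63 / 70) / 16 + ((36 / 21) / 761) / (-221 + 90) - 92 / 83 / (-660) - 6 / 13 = -706873434400079 / 1960000936813920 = -0.36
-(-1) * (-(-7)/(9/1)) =7/9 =0.78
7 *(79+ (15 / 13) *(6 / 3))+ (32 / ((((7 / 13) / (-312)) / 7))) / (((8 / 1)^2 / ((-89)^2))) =-208821845 / 13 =-16063218.85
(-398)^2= 158404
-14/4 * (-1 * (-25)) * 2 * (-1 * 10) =1750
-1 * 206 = -206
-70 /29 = -2.41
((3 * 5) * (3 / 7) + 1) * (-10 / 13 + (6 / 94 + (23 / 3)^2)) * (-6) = -364960 / 141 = -2588.37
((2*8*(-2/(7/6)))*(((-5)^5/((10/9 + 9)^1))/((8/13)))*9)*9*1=54675000/49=1115816.33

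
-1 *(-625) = 625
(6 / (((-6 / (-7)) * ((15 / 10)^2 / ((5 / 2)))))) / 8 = 35 / 36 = 0.97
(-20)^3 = -8000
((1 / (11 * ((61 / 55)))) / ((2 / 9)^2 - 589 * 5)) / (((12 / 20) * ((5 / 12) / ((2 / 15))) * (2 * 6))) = -18 / 14551001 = -0.00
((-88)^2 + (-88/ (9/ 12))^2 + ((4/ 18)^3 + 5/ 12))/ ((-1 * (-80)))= 62727647/ 233280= 268.89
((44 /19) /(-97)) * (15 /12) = -55 /1843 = -0.03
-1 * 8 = -8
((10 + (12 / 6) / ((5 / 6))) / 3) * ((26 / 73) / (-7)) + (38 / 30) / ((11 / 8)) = 3996 / 5621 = 0.71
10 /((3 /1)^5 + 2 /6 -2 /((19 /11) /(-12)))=285 /7331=0.04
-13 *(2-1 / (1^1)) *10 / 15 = -26 / 3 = -8.67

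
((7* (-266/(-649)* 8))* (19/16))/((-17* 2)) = -17689/22066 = -0.80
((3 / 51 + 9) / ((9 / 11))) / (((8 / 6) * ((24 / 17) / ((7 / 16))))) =5929 / 2304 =2.57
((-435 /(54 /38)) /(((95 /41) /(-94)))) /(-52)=-55883 /234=-238.82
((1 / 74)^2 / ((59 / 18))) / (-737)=-9 / 119056454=-0.00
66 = 66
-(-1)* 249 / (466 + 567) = 249 / 1033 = 0.24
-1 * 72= -72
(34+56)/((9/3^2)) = 90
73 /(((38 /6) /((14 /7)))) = 438 /19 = 23.05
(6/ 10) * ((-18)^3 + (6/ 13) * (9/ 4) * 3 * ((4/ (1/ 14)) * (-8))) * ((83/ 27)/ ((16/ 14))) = -151641/ 13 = -11664.69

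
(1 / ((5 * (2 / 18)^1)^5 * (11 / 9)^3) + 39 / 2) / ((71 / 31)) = 7697581077 / 590631250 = 13.03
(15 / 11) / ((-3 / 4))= -20 / 11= -1.82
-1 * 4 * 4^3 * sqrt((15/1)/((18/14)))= -874.41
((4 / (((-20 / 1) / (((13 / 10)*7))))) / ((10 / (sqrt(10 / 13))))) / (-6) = 7*sqrt(130) / 3000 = 0.03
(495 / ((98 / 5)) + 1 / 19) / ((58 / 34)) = 801091 / 53998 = 14.84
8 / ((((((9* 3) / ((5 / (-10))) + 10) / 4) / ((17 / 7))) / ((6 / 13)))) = -816 / 1001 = -0.82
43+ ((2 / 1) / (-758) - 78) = -13266 / 379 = -35.00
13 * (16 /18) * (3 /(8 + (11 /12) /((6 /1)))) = 2496 /587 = 4.25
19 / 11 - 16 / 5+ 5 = 194 / 55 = 3.53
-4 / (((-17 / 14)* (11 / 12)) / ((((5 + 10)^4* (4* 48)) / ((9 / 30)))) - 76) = 21772800000 / 413683200187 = 0.05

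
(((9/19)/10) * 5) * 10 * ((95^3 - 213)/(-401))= -38572290/7619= -5062.64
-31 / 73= -0.42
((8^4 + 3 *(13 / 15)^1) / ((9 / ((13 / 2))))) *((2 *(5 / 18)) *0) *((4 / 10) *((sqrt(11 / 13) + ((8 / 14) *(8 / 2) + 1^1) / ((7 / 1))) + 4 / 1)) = 0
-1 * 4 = -4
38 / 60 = 19 / 30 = 0.63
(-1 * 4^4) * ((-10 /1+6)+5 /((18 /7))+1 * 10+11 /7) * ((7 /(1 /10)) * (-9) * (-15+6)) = -13812480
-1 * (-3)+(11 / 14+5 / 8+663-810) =-7985 / 56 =-142.59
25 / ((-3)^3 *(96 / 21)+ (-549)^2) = 175 / 2108943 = 0.00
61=61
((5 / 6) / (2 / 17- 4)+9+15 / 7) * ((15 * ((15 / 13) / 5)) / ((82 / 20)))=757325 / 82082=9.23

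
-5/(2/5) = -25/2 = -12.50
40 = 40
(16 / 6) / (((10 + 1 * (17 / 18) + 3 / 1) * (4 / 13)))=156 / 251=0.62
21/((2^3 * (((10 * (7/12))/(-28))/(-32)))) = 2016/5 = 403.20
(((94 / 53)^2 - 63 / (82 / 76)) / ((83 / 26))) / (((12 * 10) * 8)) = -8271211 / 458833296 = -0.02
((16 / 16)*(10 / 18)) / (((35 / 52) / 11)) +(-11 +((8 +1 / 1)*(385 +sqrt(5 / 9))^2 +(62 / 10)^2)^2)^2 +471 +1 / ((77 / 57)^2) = 68558741061832609365265488*sqrt(5) / 3125 +66029118182530405116961525201151576 / 20844140625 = 3216811041915513564225616.00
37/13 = 2.85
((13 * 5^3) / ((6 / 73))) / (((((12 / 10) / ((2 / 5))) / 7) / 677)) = 562163875 / 18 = 31231326.39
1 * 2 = 2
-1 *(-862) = 862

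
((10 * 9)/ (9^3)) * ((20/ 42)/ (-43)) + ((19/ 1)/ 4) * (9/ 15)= 4167151/ 1462860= 2.85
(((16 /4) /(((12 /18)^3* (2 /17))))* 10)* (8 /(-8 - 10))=-510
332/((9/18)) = 664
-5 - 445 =-450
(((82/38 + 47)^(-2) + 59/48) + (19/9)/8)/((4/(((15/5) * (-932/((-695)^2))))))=-10928196523/5056437082800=-0.00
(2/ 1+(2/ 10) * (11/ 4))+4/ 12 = 173/ 60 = 2.88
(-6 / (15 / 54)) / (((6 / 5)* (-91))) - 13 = -1165 / 91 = -12.80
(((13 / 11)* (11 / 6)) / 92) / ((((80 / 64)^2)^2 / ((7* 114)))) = 110656 / 14375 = 7.70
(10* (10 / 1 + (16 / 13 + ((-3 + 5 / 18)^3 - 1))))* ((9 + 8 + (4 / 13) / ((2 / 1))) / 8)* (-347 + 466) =-100015431985 / 3942432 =-25368.97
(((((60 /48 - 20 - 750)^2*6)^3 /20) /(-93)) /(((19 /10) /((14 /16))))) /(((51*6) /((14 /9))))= -4602823176886962890625 /82026496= -56113858342638.00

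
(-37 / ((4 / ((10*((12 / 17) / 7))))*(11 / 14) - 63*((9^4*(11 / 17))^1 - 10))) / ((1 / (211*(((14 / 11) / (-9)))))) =-0.00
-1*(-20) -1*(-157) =177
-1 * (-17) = 17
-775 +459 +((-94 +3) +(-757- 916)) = -2080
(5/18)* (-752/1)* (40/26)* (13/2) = -18800/9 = -2088.89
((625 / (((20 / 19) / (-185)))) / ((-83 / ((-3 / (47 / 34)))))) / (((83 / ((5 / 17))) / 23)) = -151584375 / 647566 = -234.08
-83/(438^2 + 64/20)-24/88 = -0.27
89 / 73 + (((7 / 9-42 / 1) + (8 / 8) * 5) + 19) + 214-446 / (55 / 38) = -3980216 / 36135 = -110.15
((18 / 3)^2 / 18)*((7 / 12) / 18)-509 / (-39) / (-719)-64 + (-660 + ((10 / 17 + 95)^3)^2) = 18587294912184767360567189 / 24366296603844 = 762828065929.91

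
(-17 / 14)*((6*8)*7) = -408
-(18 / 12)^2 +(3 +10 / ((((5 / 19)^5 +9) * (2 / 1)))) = 29096507 / 22288016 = 1.31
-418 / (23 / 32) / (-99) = 5.87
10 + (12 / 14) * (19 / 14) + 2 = 13.16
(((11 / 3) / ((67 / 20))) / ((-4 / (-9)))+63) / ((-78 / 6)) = -4386 / 871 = -5.04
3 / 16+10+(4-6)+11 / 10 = 743 / 80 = 9.29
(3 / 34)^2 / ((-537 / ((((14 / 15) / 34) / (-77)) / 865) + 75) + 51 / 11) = 33 / 5522713954852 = 0.00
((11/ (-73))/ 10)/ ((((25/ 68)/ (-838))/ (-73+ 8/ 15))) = -340678844/ 136875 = -2488.98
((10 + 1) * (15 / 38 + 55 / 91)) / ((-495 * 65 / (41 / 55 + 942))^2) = 97777452889 / 10362658556250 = 0.01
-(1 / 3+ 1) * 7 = -28 / 3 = -9.33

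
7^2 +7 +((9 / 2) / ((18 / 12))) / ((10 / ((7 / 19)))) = 10661 / 190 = 56.11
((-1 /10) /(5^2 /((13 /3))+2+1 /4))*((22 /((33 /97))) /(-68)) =1261 /106335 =0.01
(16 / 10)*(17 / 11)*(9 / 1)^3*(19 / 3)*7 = 4395384 / 55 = 79916.07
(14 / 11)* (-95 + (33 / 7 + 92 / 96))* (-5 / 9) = 75035 / 1188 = 63.16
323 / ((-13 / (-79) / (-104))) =-204136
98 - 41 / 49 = 4761 / 49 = 97.16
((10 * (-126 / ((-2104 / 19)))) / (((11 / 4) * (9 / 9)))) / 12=1995 / 5786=0.34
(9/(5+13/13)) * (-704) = -1056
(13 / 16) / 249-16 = -63731 / 3984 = -16.00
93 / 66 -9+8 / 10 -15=-2397 / 110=-21.79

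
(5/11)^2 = 25/121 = 0.21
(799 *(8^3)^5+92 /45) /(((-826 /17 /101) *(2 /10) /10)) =-10860489435227200687420 /3717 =-2921842732103094077.86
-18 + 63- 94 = -49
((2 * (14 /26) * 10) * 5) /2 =350 /13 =26.92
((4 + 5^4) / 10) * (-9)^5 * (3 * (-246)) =13705331949 / 5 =2741066389.80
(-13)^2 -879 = -710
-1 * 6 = -6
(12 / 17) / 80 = 3 / 340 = 0.01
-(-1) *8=8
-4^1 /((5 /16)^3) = -16384 /125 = -131.07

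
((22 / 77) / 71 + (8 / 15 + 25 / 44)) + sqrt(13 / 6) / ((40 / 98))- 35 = -30.29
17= 17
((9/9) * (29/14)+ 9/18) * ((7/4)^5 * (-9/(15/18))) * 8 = -583443/160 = -3646.52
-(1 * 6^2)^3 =-46656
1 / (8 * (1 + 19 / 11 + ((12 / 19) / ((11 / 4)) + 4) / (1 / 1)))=209 / 11632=0.02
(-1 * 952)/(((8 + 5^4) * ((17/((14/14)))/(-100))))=5600/633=8.85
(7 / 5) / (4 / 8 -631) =-14 / 6305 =-0.00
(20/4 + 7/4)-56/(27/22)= -4199/108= -38.88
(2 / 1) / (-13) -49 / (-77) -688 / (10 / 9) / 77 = -37833 / 5005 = -7.56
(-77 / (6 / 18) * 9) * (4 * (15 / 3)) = -41580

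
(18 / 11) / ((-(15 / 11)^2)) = -22 / 25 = -0.88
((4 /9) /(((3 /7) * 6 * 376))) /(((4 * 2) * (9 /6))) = 7 /182736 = 0.00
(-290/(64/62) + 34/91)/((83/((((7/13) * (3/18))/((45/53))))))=-2405617/6732960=-0.36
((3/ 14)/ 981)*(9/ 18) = 1/ 9156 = 0.00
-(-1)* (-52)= -52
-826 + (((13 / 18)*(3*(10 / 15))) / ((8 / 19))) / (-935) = -55606567 / 67320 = -826.00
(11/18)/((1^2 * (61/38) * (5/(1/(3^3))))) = 0.00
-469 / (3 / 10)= -4690 / 3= -1563.33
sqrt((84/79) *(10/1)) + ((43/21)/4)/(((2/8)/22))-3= 2 *sqrt(16590)/79 + 883/21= 45.31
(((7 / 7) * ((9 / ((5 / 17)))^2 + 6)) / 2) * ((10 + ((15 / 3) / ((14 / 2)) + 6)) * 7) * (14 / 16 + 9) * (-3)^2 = 1959802533 / 400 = 4899506.33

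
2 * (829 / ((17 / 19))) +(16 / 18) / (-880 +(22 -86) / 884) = 6892885859 / 3719736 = 1853.06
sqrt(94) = 9.70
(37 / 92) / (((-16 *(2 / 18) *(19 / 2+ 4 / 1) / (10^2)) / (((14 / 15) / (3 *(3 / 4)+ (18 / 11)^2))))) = -31339 / 98739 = -0.32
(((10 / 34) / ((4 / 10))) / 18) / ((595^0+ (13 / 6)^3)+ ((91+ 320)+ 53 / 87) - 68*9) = -4350 / 20149607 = -0.00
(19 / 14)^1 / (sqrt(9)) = 19 / 42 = 0.45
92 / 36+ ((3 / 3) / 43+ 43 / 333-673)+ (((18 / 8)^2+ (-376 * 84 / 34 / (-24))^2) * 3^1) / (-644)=-677.29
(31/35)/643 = 31/22505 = 0.00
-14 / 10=-7 / 5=-1.40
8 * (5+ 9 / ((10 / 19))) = 884 / 5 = 176.80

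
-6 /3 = -2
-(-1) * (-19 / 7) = -19 / 7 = -2.71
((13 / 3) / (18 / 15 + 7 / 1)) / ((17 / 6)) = 130 / 697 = 0.19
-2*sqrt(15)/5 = -1.55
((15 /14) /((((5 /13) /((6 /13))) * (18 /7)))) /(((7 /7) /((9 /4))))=9 /8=1.12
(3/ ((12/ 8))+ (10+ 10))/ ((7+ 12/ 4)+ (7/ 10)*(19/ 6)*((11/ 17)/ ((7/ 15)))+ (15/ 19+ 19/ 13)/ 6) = 1108536/ 677653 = 1.64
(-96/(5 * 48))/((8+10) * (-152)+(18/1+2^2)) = 1/6785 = 0.00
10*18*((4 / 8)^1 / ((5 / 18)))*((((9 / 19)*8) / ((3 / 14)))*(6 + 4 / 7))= 715392 / 19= 37652.21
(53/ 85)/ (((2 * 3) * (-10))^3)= -53/ 18360000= -0.00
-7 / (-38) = 0.18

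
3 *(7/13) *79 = 1659/13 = 127.62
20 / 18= 10 / 9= 1.11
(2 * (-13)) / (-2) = 13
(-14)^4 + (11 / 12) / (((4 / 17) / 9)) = 615217 / 16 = 38451.06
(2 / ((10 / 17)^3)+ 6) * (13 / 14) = 102869 / 7000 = 14.70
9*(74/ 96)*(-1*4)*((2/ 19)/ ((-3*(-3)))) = -37/ 114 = -0.32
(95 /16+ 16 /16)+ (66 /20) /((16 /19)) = 1737 /160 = 10.86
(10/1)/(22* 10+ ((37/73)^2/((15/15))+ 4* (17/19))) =1012510/22663603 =0.04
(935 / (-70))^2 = 178.41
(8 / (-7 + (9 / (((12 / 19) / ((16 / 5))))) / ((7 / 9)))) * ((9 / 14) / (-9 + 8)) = -180 / 1807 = -0.10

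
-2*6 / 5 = -12 / 5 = -2.40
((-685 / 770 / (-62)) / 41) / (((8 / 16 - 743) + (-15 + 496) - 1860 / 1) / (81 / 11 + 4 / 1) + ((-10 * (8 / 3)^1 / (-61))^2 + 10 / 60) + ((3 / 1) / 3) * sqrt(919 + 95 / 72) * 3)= -894679695034868250 / 362720549765299584805331 - 2400739024640625 * sqrt(132526) / 725441099530599169610662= -0.00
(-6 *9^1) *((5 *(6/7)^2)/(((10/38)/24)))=-886464/49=-18091.10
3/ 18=1/ 6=0.17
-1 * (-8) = 8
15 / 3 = 5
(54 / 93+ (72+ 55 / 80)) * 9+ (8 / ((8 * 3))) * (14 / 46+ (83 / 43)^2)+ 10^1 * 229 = 62241467523 / 21093392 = 2950.76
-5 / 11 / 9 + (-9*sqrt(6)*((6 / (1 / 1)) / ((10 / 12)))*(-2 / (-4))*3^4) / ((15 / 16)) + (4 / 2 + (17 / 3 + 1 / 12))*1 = 3049 / 396 - 69984*sqrt(6) / 25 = -6849.30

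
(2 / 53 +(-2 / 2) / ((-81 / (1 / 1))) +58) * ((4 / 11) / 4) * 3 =249209 / 15741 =15.83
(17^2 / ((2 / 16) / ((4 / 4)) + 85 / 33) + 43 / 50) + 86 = 6911359 / 35650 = 193.87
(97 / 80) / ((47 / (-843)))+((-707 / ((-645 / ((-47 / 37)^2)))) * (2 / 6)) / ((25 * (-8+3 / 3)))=-1083230805793 / 49801482000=-21.75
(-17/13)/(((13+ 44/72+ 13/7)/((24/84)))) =-612/25337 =-0.02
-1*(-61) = 61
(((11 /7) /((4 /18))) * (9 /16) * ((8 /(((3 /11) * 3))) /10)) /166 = 1089 /46480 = 0.02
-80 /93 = -0.86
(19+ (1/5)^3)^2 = 5645376/15625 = 361.30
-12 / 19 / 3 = -4 / 19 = -0.21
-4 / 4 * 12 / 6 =-2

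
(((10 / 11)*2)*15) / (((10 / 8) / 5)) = 1200 / 11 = 109.09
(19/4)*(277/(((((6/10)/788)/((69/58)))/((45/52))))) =5365496925/3016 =1779010.92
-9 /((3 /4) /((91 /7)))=-156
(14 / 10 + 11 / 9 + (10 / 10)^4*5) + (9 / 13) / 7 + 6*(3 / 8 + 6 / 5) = 281263 / 16380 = 17.17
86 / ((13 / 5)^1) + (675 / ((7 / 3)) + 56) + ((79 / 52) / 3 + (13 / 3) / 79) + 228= 4027547 / 6636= 606.92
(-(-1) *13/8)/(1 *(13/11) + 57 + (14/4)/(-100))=3575/127923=0.03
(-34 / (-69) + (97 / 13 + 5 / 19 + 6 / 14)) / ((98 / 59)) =60857261 / 11691498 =5.21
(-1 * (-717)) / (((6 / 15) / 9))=32265 / 2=16132.50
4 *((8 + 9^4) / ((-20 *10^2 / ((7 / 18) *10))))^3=-97228123877087 / 11664000000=-8335.74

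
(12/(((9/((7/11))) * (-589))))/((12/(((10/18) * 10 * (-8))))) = 2800/524799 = 0.01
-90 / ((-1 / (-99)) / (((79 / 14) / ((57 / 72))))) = -8446680 / 133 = -63508.87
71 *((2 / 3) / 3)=142 / 9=15.78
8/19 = 0.42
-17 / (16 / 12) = -51 / 4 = -12.75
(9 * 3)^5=14348907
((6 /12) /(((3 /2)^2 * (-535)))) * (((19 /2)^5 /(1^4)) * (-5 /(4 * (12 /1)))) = 2476099 /739584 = 3.35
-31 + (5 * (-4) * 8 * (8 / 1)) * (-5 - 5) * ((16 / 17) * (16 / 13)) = 14796.15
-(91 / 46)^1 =-91 / 46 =-1.98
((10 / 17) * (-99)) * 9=-8910 / 17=-524.12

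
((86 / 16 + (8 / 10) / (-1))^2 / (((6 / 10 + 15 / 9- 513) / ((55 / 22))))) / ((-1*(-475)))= -100467 / 465788800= -0.00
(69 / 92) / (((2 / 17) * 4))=51 / 32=1.59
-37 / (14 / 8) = -148 / 7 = -21.14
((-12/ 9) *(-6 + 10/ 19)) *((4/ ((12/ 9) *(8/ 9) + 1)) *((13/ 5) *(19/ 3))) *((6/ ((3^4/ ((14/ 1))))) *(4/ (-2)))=-1211392/ 2655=-456.27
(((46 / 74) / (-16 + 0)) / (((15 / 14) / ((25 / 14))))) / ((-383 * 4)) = 115 / 2720832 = 0.00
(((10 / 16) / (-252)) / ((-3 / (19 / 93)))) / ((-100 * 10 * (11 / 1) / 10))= -19 / 123742080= -0.00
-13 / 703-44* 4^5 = -31674381 / 703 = -45056.02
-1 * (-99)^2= -9801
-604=-604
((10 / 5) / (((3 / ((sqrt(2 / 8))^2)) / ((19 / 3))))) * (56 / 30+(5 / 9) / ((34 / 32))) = 17366 / 6885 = 2.52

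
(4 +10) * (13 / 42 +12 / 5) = 37.93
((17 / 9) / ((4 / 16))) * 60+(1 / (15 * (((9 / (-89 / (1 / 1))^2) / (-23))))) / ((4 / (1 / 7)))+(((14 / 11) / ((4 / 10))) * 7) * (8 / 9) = 17668787 / 41580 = 424.93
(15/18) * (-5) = -4.17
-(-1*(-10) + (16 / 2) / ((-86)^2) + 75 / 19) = -490023 / 35131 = -13.95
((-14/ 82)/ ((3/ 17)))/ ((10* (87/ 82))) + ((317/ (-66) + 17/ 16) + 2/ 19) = -16261951/ 4363920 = -3.73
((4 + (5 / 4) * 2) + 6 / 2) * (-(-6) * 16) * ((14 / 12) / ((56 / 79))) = 1501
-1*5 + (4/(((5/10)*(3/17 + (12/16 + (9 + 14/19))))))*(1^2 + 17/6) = -3817/1797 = -2.12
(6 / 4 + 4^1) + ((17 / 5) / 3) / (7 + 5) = 1007 / 180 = 5.59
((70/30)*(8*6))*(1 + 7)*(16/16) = 896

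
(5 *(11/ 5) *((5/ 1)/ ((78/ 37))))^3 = 8427392875/ 474552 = 17758.63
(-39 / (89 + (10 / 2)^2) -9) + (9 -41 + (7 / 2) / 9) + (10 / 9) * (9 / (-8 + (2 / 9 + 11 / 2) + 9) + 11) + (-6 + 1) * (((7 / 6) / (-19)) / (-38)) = -42853373 / 1572516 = -27.25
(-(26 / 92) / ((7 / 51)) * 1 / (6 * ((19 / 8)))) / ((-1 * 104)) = 17 / 12236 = 0.00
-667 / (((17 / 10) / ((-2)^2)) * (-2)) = 13340 / 17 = 784.71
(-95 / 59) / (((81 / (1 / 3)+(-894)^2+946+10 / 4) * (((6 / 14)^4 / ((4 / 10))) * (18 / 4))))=-364952 / 68854374405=-0.00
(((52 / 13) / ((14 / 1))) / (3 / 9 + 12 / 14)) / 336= 1 / 1400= 0.00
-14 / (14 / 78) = -78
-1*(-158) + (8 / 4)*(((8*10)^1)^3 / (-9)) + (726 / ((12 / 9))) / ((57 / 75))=-38612939 / 342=-112903.33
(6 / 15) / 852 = 1 / 2130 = 0.00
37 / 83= 0.45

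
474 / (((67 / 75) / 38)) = 1350900 / 67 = 20162.69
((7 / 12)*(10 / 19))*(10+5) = 175 / 38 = 4.61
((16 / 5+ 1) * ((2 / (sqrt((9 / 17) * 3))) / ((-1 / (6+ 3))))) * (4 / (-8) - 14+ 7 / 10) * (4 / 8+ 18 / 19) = 15939 * sqrt(51) / 95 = 1198.18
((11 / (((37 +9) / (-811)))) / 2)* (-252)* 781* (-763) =-334911191769 / 23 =-14561356163.87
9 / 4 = 2.25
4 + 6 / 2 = 7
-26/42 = -13/21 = -0.62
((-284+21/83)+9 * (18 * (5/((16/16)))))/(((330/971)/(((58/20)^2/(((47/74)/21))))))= 9238206734071/21455500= 430575.22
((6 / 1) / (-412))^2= 9 / 42436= 0.00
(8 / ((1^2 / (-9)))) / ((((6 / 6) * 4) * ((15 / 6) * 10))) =-18 / 25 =-0.72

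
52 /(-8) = -13 /2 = -6.50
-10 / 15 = -2 / 3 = -0.67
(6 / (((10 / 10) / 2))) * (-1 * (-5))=60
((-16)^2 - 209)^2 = 2209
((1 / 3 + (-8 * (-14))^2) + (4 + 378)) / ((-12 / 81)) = -349011 / 4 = -87252.75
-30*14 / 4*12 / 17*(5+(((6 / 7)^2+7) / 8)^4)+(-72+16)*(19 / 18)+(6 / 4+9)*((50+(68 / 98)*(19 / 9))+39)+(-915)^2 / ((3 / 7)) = 252114529212063547 / 129026128896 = 1953980.42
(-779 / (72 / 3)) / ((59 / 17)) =-13243 / 1416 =-9.35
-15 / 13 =-1.15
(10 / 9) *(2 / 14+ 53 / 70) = 1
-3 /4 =-0.75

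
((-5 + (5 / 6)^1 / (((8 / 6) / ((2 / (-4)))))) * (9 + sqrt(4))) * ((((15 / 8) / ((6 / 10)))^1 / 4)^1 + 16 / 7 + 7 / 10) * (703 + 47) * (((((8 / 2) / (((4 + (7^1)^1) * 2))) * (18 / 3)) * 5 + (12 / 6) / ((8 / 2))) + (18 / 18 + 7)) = -8257110375 / 3584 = -2303881.24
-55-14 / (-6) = -158 / 3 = -52.67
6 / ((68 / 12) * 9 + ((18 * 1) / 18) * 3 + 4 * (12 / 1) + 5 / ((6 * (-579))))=20844 / 354343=0.06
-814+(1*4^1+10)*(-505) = -7884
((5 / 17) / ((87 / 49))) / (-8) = -245 / 11832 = -0.02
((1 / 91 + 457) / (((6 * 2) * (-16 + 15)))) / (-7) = 10397 / 1911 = 5.44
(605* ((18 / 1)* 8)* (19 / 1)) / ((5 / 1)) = 331056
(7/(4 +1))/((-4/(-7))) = 49/20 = 2.45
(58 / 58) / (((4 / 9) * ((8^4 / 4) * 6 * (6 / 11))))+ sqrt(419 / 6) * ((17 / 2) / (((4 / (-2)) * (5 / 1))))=11 / 16384 -17 * sqrt(2514) / 120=-7.10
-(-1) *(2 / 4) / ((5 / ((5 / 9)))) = 1 / 18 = 0.06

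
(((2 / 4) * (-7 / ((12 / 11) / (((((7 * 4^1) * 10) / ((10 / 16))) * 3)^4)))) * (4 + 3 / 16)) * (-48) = 2104130229239808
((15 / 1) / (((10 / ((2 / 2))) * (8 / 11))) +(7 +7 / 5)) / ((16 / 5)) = 837 / 256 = 3.27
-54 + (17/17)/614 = -33155/614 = -54.00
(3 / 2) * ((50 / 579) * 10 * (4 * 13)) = 13000 / 193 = 67.36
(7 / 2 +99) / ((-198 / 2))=-205 / 198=-1.04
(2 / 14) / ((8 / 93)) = 93 / 56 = 1.66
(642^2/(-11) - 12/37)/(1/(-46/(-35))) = -20043120/407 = -49246.00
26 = 26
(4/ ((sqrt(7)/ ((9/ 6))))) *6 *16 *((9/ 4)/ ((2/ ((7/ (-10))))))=-324 *sqrt(7)/ 5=-171.44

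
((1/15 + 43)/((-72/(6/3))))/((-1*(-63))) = -323/17010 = -0.02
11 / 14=0.79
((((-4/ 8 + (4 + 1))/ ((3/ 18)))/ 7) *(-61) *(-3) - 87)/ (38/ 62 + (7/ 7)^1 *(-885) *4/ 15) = -134292/ 51079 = -2.63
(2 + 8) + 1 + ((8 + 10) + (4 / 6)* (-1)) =85 / 3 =28.33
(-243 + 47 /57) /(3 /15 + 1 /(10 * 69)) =-3174920 /2641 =-1202.17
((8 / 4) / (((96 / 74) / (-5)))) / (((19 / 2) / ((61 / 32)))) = -11285 / 7296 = -1.55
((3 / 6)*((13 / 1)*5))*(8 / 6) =130 / 3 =43.33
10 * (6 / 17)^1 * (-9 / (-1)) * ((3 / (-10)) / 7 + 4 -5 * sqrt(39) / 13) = 14958 / 119 -2700 * sqrt(39) / 221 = 49.40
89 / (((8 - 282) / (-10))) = 445 / 137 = 3.25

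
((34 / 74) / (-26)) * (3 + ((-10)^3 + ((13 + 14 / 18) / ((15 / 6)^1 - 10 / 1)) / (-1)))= 61727 / 3510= 17.59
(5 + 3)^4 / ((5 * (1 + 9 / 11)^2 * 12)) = 7744 / 375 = 20.65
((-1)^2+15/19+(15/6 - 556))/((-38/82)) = 859565/722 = 1190.53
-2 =-2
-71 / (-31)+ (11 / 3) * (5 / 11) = 368 / 93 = 3.96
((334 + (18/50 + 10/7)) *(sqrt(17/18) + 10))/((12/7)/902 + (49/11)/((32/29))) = 424033808 *sqrt(34)/30601425 + 1696135232/2040095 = 912.20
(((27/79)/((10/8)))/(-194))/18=-3/38315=-0.00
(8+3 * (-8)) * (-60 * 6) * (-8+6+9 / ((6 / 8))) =57600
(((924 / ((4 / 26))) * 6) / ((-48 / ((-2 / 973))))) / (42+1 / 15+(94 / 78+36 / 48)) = 167310 / 4772843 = 0.04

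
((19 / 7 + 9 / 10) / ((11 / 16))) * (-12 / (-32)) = 69 / 35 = 1.97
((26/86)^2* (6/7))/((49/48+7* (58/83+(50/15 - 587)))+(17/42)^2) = -84835296/4417638157171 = -0.00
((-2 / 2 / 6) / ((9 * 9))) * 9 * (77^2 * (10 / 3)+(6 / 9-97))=-364.20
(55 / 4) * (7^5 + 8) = 924825 / 4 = 231206.25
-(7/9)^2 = -49/81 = -0.60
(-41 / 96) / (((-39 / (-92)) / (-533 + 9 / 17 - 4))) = 358340 / 663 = 540.48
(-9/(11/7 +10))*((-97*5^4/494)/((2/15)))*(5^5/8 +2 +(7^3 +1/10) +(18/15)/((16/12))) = 12504209375/23712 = 527336.77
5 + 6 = 11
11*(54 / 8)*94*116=809622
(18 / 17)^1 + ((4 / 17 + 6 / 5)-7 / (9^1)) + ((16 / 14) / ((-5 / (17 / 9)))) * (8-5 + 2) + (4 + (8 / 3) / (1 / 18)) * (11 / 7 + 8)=380413 / 765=497.27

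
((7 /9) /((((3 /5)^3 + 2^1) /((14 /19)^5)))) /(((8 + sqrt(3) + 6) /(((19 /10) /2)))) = 329417200 /62703818829-23529800*sqrt(3) /62703818829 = 0.00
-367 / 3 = -122.33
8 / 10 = 4 / 5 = 0.80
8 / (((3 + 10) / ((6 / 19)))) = 48 / 247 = 0.19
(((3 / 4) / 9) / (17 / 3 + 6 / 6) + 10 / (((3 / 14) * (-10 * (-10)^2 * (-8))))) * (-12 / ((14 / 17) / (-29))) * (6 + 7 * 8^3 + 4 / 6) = 14604139 / 525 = 27817.41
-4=-4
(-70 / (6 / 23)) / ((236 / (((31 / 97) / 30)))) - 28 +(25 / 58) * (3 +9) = -272925811 / 11949624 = -22.84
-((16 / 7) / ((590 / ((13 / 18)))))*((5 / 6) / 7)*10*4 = -1040 / 78057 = -0.01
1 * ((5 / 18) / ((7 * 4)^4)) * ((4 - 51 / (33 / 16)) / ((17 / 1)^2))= -95 / 2930987136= -0.00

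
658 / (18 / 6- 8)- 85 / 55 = -7323 / 55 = -133.15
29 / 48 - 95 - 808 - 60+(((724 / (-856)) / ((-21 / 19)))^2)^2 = -24525126010497839 / 25492491882081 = -962.05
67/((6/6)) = 67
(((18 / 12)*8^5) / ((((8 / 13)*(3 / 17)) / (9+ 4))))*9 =52955136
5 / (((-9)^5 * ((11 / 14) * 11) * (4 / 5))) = -175 / 14289858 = -0.00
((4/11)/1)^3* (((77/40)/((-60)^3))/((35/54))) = -1/1512500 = -0.00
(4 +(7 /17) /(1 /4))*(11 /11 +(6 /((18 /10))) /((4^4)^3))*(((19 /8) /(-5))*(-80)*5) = 2390753755 /2228224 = 1072.94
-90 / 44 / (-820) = 9 / 3608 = 0.00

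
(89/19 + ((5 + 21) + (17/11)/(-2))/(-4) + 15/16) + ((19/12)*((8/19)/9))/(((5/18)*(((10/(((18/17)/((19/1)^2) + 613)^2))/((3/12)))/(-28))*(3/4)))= -139489406908300081/1491445652400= -93526.31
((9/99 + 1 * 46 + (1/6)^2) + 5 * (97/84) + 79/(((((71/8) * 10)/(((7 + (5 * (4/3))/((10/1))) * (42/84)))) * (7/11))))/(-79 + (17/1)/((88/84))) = -28170949/30886065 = -0.91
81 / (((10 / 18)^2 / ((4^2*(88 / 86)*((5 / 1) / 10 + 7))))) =6928416 / 215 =32225.19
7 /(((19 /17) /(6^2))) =4284 /19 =225.47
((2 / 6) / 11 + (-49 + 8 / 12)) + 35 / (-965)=-307873 / 6369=-48.34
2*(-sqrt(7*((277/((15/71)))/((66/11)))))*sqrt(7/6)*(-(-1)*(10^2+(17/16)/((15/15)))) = -3773*sqrt(295005)/240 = -8538.67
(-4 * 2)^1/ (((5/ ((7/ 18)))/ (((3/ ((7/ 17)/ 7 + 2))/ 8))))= -17/ 150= -0.11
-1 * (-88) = 88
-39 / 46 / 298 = -39 / 13708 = -0.00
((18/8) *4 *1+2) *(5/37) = 55/37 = 1.49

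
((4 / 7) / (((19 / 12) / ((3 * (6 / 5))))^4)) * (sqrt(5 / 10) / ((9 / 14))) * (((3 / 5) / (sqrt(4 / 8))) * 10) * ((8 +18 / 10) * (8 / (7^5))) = 92876046336 / 139687821875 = 0.66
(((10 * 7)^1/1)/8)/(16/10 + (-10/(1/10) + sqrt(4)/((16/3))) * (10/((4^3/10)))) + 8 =783208/98601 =7.94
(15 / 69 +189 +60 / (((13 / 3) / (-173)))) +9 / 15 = -3297323 / 1495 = -2205.57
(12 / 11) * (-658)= -7896 / 11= -717.82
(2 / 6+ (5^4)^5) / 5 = 286102294921876 / 15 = 19073486328125.07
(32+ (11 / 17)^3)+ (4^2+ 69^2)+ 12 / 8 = 47270635 / 9826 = 4810.77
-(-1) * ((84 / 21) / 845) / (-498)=-2 / 210405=-0.00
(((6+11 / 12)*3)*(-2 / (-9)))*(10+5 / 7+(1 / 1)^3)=54.02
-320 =-320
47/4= 11.75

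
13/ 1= 13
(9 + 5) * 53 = 742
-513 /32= -16.03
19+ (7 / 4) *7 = 125 / 4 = 31.25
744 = 744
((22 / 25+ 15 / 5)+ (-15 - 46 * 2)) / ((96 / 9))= -3867 / 400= -9.67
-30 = -30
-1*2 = -2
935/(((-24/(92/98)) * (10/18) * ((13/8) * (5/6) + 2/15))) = -15180/343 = -44.26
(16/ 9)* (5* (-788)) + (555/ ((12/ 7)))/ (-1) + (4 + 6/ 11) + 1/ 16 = -11600561/ 1584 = -7323.59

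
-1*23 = -23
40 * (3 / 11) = 120 / 11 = 10.91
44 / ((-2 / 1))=-22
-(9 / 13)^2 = -81 / 169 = -0.48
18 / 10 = 9 / 5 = 1.80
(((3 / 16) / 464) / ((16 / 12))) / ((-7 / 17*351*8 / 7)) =-17 / 9265152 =-0.00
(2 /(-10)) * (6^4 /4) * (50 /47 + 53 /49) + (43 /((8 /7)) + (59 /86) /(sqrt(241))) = -9341057 /92120 + 59 * sqrt(241) /20726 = -101.36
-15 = -15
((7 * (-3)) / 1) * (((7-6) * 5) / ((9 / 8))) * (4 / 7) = -160 / 3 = -53.33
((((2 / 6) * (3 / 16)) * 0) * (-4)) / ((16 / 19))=0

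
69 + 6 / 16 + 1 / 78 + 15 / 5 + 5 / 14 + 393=1017187 / 2184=465.74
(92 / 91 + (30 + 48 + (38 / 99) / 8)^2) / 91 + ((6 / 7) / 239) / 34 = 353243904076237 / 5276184561648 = 66.95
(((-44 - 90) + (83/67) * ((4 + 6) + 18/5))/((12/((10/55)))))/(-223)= 0.01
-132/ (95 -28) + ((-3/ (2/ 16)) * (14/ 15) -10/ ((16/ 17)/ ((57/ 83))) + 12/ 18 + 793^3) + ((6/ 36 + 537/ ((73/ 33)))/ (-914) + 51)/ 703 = 7804553487668824948211/ 15650511151560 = 498677226.07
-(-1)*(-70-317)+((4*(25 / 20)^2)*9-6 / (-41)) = -54219 / 164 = -330.60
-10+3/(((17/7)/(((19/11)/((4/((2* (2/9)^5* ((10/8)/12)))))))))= -110420965/11042163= -10.00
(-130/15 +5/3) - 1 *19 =-26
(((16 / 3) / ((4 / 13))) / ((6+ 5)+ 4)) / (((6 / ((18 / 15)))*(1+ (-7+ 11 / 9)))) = -52 / 1075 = -0.05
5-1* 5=0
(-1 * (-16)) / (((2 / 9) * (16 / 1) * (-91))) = -9 / 182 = -0.05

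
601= 601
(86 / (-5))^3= -636056 / 125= -5088.45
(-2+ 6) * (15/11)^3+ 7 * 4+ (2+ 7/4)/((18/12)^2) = 39.81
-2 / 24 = -1 / 12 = -0.08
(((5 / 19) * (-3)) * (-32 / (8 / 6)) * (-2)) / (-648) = 10 / 171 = 0.06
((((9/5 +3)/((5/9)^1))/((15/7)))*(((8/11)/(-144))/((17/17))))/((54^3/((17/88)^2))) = -2023/419169168000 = -0.00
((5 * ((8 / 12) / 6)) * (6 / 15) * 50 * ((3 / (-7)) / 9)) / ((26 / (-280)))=2000 / 351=5.70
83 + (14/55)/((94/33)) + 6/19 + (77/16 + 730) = 818.22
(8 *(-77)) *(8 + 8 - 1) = -9240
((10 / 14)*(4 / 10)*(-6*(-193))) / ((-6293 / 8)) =-18528 / 44051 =-0.42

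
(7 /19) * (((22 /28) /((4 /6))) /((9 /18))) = 33 /38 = 0.87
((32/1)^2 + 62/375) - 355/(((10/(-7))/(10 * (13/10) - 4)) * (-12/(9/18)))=5585867/6000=930.98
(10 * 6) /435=4 /29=0.14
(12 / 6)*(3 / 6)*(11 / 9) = 11 / 9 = 1.22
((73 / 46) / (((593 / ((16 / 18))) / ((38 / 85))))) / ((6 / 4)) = 22192 / 31301505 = 0.00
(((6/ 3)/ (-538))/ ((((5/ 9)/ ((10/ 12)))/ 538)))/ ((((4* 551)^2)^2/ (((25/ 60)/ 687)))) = -5/ 64842998443097088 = -0.00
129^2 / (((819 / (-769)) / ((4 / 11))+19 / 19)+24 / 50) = -29760300 / 2591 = -11486.03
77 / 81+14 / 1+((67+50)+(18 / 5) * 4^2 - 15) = 70693 / 405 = 174.55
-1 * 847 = -847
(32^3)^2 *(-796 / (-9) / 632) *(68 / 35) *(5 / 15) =7264937181184 / 74655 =97313471.05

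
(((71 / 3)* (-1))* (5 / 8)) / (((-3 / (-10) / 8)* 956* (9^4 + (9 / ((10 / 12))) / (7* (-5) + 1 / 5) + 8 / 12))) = -51475 / 818581692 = -0.00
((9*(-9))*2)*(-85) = 13770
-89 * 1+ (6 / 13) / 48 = -9255 / 104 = -88.99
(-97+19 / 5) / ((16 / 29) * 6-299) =13514 / 42875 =0.32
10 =10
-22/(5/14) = -308/5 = -61.60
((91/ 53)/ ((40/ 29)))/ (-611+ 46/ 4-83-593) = -2639/ 2704060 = -0.00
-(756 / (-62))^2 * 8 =-1143072 / 961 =-1189.46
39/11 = 3.55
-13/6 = -2.17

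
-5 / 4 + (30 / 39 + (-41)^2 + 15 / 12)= 21863 / 13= 1681.77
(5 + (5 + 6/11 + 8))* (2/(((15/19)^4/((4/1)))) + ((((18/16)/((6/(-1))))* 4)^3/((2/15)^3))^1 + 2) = -68468661253/23760000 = -2881.68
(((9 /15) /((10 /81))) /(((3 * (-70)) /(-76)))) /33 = 0.05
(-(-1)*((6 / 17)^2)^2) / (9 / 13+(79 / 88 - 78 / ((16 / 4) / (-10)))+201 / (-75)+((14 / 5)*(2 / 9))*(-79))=333590400 / 3111976006363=0.00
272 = 272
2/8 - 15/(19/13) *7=-5441/76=-71.59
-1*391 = -391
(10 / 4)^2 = 25 / 4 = 6.25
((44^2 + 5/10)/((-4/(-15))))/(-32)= -58095/256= -226.93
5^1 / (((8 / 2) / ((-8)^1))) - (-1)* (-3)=-13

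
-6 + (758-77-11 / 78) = 674.86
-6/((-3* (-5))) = -2/5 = -0.40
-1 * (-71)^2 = -5041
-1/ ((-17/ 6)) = 6/ 17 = 0.35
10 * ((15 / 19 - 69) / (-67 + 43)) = 540 / 19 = 28.42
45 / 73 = 0.62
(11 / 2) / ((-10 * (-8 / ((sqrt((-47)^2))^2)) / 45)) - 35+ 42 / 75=5439723 / 800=6799.65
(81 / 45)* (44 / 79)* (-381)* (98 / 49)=-301752 / 395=-763.93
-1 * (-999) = 999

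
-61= -61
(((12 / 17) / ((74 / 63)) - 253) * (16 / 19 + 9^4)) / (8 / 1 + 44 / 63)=-1246976534475 / 6549148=-190402.86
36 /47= 0.77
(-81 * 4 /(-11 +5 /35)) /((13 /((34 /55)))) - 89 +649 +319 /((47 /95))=770156691 /638495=1206.21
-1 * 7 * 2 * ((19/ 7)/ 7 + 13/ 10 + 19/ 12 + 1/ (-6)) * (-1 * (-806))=-35030.30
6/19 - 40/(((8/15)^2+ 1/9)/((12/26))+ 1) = -1010958/47633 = -21.22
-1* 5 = -5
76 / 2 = 38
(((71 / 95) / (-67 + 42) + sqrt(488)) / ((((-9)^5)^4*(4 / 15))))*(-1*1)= 71 / 7699854790736054907300 - 5*sqrt(122) / 8105110306037952534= -0.00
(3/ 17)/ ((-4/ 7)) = -21/ 68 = -0.31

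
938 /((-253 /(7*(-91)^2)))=-54373046 /253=-214913.23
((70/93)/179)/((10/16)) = 112/16647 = 0.01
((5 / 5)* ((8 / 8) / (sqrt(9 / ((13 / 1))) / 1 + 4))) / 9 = 0.02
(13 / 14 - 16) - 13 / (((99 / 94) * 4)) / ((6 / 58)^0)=-12583 / 693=-18.16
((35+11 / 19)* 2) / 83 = 1352 / 1577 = 0.86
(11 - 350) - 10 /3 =-1027 /3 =-342.33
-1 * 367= -367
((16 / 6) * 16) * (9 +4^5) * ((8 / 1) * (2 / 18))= 1057792 / 27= 39177.48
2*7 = 14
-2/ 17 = -0.12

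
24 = 24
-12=-12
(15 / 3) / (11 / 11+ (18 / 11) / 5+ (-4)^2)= 275 / 953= 0.29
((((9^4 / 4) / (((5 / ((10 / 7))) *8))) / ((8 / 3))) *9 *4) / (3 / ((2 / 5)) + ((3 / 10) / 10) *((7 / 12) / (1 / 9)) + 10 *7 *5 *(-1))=-4428675 / 1917118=-2.31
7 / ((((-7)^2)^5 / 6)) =6 / 40353607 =0.00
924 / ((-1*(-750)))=154 / 125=1.23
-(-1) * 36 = 36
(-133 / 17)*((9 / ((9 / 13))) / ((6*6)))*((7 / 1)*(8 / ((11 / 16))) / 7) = -55328 / 1683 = -32.87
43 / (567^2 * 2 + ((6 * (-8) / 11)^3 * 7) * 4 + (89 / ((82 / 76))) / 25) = 58663825 / 874029321992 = 0.00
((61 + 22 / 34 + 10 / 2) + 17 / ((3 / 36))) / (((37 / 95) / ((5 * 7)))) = 15298325 / 629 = 24321.66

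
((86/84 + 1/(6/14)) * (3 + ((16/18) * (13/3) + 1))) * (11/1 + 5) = 79712/189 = 421.76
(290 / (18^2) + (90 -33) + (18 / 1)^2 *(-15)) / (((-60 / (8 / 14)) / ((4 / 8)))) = 777941 / 34020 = 22.87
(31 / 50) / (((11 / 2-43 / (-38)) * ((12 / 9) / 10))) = 589 / 840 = 0.70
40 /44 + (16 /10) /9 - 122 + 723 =298033 /495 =602.09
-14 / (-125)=14 / 125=0.11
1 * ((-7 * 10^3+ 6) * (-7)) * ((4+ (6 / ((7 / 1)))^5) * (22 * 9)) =103866439248 / 2401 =43259658.16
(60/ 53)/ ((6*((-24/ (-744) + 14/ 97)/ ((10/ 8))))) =75175/ 56286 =1.34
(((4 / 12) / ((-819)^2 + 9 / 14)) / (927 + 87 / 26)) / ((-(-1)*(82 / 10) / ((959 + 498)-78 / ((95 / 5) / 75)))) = 39736060 / 530851296456459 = 0.00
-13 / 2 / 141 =-13 / 282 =-0.05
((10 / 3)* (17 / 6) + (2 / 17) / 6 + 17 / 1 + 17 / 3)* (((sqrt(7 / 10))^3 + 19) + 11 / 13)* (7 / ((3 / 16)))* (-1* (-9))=963536* sqrt(70) / 1275 + 47350912 / 221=220580.28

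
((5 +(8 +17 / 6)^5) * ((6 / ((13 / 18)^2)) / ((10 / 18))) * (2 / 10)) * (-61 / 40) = -127404179649 / 135200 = -942338.61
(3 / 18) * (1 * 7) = 7 / 6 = 1.17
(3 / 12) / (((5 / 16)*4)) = 1 / 5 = 0.20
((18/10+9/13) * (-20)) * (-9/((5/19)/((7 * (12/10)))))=4653936/325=14319.80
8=8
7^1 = 7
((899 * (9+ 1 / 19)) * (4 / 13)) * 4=2474048 / 247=10016.39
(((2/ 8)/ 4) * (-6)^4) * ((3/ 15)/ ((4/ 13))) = 1053/ 20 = 52.65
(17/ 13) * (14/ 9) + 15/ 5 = 589/ 117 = 5.03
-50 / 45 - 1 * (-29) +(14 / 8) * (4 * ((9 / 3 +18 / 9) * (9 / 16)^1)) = 6851 / 144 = 47.58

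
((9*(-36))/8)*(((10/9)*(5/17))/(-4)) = 225/68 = 3.31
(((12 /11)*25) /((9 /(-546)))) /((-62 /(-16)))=-145600 /341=-426.98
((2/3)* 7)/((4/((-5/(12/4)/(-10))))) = 7/36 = 0.19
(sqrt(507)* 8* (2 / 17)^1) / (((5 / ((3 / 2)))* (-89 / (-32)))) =9984* sqrt(3) / 7565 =2.29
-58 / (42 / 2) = -58 / 21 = -2.76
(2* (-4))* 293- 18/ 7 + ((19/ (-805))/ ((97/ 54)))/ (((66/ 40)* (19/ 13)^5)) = -52533785772682/ 22387453627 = -2346.57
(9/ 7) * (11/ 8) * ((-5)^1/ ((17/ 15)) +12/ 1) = 12771/ 952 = 13.41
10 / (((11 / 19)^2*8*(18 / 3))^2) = 651605 / 16866432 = 0.04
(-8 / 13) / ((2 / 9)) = -36 / 13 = -2.77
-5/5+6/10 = -2/5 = -0.40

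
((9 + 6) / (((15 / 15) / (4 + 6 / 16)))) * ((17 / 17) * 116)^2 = 883050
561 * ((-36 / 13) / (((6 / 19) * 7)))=-63954 / 91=-702.79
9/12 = 3/4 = 0.75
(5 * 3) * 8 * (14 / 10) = 168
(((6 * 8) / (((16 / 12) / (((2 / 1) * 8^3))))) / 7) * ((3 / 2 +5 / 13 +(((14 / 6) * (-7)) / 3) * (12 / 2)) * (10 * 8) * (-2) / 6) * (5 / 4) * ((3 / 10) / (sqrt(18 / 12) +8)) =67436544 / 325-4214784 * sqrt(6) / 325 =175730.69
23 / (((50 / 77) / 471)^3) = 1097141727661749 / 125000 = 8777133821.29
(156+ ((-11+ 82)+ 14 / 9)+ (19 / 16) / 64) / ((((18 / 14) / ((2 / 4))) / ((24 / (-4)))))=-14745773 / 27648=-533.34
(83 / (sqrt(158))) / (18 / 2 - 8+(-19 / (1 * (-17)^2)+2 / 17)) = 23987 * sqrt(158) / 48032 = 6.28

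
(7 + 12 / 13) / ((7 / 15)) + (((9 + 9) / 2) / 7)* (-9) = 492 / 91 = 5.41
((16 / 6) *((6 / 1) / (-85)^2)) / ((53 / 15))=48 / 76585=0.00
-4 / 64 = -1 / 16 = -0.06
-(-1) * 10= 10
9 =9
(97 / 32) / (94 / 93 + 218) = 9021 / 651776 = 0.01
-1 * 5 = -5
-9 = -9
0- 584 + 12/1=-572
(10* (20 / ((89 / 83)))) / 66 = 8300 / 2937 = 2.83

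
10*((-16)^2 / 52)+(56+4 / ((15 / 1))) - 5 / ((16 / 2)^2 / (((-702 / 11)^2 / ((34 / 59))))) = -5733006197 / 12835680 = -446.65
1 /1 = 1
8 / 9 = 0.89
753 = 753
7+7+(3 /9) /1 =43 /3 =14.33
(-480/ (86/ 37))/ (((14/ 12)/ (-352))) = 18754560/ 301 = 62307.51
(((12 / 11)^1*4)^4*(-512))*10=-27179089920 / 14641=-1856368.41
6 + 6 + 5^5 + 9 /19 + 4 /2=59650 /19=3139.47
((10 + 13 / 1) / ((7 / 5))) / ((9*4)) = 115 / 252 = 0.46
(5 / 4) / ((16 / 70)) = 175 / 32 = 5.47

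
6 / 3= 2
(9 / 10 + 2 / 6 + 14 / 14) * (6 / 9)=67 / 45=1.49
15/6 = 5/2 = 2.50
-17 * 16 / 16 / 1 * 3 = -51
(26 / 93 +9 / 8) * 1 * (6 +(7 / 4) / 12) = 8.63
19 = 19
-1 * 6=-6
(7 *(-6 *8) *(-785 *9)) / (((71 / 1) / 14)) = 33233760 / 71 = 468081.13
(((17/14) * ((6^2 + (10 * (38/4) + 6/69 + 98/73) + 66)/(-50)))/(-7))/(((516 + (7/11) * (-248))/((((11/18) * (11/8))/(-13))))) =-0.00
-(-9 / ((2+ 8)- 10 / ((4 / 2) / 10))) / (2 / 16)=-9 / 5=-1.80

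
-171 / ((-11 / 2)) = 342 / 11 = 31.09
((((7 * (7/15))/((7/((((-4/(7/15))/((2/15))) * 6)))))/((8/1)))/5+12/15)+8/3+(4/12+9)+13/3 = 379/30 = 12.63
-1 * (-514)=514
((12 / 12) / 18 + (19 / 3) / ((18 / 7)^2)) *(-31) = -30535 / 972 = -31.41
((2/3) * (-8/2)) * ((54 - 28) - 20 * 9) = 1232/3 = 410.67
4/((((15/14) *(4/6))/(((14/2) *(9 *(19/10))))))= 16758/25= 670.32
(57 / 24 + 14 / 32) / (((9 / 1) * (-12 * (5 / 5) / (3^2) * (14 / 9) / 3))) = -405 / 896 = -0.45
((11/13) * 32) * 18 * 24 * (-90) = -13685760/13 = -1052750.77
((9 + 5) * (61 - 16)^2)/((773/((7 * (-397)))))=-78784650/773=-101920.63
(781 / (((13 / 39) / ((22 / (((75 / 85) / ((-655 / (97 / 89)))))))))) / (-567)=3405523946 / 54999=61919.74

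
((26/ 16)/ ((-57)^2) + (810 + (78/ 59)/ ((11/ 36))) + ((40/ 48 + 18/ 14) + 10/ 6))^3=901544111317279639674539581529287/ 1646445295343084845948416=547570037.02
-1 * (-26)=26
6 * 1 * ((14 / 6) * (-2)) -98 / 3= -182 / 3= -60.67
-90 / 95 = -18 / 19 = -0.95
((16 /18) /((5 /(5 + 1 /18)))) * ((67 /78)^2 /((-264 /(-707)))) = 22216061 /12509640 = 1.78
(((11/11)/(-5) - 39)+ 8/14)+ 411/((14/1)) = -649/70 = -9.27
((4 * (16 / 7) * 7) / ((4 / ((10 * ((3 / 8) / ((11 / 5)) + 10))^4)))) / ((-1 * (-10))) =80205131328125 / 468512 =171191199.65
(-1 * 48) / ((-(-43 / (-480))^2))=5981.18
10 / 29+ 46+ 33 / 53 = 72189 / 1537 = 46.97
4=4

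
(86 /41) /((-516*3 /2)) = -1 /369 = -0.00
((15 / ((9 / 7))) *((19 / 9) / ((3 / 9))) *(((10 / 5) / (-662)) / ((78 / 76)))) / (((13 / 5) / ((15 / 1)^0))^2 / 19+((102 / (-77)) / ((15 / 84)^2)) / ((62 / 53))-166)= 818621650 / 757086631821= 0.00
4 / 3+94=286 / 3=95.33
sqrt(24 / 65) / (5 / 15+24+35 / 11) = 33 *sqrt(390) / 29510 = 0.02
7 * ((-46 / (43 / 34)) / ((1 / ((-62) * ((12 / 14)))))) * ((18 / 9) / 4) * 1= 290904 / 43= 6765.21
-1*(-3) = 3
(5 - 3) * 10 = 20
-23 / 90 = -0.26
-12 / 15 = -4 / 5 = -0.80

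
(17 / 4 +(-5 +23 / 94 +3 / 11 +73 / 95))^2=11081562361 / 38596531600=0.29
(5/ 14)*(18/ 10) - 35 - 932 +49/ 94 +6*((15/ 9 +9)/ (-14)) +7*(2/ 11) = -969.13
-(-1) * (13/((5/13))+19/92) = 15643/460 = 34.01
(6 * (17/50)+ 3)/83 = 126/2075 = 0.06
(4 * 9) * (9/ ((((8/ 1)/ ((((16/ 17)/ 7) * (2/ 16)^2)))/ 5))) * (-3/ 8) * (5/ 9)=-675/ 7616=-0.09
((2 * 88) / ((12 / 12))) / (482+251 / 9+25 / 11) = 1089 / 3169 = 0.34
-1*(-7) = 7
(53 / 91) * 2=106 / 91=1.16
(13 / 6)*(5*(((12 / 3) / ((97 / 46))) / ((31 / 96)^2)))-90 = 9981030 / 93217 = 107.07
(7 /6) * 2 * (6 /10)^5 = 567 /3125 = 0.18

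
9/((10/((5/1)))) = 9/2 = 4.50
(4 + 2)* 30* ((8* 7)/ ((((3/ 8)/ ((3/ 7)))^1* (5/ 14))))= 32256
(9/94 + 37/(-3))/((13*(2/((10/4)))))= -17255/14664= -1.18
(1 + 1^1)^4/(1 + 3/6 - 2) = -32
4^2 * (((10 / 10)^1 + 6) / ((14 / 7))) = 56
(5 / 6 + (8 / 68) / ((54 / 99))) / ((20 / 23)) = 2461 / 2040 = 1.21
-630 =-630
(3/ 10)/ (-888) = -1/ 2960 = -0.00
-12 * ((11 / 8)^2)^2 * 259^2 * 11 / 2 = -15825383.98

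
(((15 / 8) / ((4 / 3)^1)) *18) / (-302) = -405 / 4832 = -0.08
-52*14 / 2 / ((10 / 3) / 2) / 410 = -546 / 1025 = -0.53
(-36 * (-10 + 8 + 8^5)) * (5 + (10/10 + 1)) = -8257032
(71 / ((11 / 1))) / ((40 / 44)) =71 / 10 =7.10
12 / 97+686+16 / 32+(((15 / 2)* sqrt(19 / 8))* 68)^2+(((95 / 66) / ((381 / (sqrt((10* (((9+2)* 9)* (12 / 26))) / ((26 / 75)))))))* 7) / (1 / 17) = 56525* sqrt(110) / 36322+59987140 / 97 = 618440.45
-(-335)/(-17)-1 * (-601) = 581.29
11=11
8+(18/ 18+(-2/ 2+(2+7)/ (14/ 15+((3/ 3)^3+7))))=1207/ 134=9.01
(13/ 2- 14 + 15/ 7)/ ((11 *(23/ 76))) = -1.61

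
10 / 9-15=-125 / 9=-13.89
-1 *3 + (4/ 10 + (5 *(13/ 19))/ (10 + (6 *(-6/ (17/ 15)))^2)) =-14529021/ 5595310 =-2.60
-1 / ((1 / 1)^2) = -1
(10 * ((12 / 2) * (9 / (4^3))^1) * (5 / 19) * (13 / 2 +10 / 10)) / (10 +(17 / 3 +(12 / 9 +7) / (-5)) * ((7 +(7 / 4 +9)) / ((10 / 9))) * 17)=0.02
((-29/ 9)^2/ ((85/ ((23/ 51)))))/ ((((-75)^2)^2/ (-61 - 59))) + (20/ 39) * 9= 44440521425828/ 9628780078125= 4.62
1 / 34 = 0.03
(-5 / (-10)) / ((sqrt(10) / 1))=sqrt(10) / 20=0.16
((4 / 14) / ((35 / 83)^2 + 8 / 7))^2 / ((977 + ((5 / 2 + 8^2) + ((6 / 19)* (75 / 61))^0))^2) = 759333136 / 17700211814032449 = 0.00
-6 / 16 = -3 / 8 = -0.38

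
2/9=0.22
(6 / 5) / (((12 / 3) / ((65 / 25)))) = 39 / 50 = 0.78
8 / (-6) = -4 / 3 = -1.33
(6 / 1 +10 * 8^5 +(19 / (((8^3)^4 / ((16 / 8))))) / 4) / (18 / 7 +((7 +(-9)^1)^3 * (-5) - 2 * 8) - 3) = 315257746351980677 / 22677427322880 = 13901.83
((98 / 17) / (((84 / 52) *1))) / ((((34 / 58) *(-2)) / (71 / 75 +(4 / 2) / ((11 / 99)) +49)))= -13448344 / 65025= -206.82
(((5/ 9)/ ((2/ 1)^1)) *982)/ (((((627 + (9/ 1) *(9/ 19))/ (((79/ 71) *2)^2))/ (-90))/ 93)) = -180489095900/ 10076959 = -17911.07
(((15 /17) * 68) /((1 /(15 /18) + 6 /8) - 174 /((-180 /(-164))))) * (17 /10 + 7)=-6264 /1879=-3.33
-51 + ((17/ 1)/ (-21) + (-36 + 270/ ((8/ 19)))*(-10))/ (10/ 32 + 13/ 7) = -2071091/ 729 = -2841.00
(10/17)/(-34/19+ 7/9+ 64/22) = 18810/60673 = 0.31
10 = 10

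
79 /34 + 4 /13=1163 /442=2.63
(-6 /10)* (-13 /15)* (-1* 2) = -26 /25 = -1.04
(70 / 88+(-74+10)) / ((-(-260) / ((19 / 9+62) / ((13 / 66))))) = -534879 / 6760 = -79.12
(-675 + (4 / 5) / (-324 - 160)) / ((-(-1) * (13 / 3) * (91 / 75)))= -18376920 / 143143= -128.38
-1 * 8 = -8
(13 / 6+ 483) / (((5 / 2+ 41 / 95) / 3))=276545 / 557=496.49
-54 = -54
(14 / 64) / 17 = 7 / 544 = 0.01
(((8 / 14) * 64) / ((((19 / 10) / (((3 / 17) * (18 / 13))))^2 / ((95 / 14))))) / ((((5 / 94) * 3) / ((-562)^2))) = 369382842777600 / 45470971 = 8123487.02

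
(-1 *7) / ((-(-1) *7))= -1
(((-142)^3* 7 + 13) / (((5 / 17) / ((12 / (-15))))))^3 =162029871111272640336386.70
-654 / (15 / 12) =-2616 / 5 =-523.20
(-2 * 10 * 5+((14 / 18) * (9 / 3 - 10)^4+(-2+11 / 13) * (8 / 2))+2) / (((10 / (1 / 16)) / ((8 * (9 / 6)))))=41297 / 312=132.36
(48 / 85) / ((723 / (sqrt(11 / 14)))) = 8* sqrt(154) / 143395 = 0.00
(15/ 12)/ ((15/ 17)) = 17/ 12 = 1.42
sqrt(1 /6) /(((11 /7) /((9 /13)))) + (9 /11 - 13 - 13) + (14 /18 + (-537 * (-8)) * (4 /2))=21 * sqrt(6) /286 + 848192 /99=8567.78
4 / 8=1 / 2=0.50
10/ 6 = 5/ 3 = 1.67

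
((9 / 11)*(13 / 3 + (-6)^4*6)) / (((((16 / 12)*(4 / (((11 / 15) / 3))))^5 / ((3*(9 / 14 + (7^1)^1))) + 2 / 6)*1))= 329091364503 / 11147690832457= 0.03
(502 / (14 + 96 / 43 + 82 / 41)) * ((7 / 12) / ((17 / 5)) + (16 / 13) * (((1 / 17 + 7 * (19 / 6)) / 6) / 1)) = 406216141 / 3118752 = 130.25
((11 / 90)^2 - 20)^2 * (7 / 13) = 183433674487 / 852930000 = 215.06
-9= -9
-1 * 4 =-4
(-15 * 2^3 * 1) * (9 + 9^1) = -2160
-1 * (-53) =53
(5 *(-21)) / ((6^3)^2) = -35 / 15552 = -0.00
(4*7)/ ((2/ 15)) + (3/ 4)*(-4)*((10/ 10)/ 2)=417/ 2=208.50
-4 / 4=-1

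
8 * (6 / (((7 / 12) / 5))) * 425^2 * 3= 1560600000 / 7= 222942857.14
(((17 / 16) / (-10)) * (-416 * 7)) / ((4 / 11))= 17017 / 20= 850.85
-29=-29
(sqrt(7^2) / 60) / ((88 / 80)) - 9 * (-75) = 44557 / 66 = 675.11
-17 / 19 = -0.89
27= 27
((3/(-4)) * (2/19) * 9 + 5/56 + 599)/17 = 636675/18088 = 35.20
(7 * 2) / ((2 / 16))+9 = 121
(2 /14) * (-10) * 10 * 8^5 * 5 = -16384000 /7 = -2340571.43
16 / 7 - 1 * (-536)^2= -2011056 / 7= -287293.71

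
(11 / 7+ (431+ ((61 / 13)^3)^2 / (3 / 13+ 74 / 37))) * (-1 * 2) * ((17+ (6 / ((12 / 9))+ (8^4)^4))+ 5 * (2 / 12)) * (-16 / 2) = 253003606817649896389734480 / 10767497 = 23496974906763372805.19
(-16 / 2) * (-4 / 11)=32 / 11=2.91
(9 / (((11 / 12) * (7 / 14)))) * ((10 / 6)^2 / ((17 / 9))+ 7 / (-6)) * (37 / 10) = 20646 / 935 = 22.08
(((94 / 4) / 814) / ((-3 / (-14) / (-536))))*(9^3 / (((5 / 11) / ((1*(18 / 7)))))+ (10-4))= -606925664 / 2035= -298243.57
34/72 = 17/36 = 0.47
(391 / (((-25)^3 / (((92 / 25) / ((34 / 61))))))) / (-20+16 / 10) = 1403 / 156250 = 0.01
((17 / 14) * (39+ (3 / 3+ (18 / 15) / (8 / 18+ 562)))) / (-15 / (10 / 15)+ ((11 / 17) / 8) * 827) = 585198412 / 534787645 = 1.09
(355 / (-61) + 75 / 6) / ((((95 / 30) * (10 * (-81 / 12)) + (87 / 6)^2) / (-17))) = 13855 / 427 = 32.45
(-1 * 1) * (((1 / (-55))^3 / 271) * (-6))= -6 / 45087625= -0.00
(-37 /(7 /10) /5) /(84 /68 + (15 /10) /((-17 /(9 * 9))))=2516 /1407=1.79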